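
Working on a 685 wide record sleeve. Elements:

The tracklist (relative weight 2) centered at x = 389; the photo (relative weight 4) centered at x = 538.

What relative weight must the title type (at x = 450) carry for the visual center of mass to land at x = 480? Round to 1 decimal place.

Known weights sum to 2 + 4 = 6; their moment is 2·389 + 4·538 = 2930.
Set Σw·x/Σw = 480: (2930 + 450w) = 480·(6 + w).
Solving: w = (480·6 − 2930) / (450 − 480) = -50 / -30 ≈ 1.67.

w ≈ 1.7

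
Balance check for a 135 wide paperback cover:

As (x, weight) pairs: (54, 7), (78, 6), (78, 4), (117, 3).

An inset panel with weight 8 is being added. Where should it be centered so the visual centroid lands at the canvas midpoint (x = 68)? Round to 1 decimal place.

x ≈ 49.4

After adding the inset panel, total weight = 7 + 6 + 4 + 3 + 8 = 28.
x: target moment 28×68 = 1904; current 7·54 + 6·78 + 4·78 + 3·117 = 1509; the inset panel supplies 395, so x = 395/8 ≈ 49.38.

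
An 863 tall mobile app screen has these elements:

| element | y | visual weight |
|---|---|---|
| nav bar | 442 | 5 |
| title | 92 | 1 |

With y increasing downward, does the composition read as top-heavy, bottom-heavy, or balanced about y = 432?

top-heavy

Σw = 5 + 1 = 6.
y-moment: 5·442 + 1·92 = 2302; centroid 2302/6 ≈ 383.67.
383.7 lies above (smaller y than) the midline 432, so the layout is top-heavy.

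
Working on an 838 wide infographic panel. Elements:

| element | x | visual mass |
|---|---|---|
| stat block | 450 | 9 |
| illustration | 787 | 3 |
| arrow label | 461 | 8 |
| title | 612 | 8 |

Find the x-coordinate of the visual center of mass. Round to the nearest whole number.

x ≈ 536

Σw = 9 + 3 + 8 + 8 = 28.
x-moment: 9·450 + 3·787 + 8·461 + 8·612 = 14995; centroid 14995/28 ≈ 535.54.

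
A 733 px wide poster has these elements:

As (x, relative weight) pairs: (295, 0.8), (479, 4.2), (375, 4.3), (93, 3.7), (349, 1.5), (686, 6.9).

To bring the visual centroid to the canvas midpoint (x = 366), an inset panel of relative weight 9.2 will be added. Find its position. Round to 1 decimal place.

x ≈ 188.9

New total weight: (0.8 + 4.2 + 4.3 + 3.7 + 1.5 + 6.9) + 9.2 = 30.6.
Along x: (9461.3 + 9.2·x) / 30.6 = 366 (existing moment 0.8·295 + 4.2·479 + 4.3·375 + 3.7·93 + 1.5·349 + 6.9·686 = 9461.3) ⇒ x = (11199.6 − 9461.3) / 9.2 ≈ 188.95.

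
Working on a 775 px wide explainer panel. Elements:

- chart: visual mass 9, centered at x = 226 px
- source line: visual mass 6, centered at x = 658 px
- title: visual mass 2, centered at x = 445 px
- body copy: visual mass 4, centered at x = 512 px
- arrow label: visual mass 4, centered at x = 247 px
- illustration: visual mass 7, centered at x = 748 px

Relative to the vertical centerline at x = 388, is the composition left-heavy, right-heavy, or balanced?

right-heavy

Total weight = 9 + 6 + 2 + 4 + 4 + 7 = 32.
x-moment: 9·226 + 6·658 + 2·445 + 4·512 + 4·247 + 7·748 = 15144; centroid 15144/32 ≈ 473.25.
473.2 vs midline 388 → right-heavy.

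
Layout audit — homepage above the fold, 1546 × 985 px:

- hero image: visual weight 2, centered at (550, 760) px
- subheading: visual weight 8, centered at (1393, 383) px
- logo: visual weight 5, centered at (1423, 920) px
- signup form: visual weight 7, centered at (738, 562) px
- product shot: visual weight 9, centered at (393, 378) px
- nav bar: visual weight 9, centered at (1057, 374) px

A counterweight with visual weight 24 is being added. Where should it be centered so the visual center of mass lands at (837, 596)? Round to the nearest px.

(666, 761)

New total weight: (2 + 8 + 5 + 7 + 9 + 9) + 24 = 64.
Along x: (37575 + 24·x) / 64 = 837 (existing moment 2·550 + 8·1393 + 5·1423 + 7·738 + 9·393 + 9·1057 = 37575) ⇒ x = (53568 − 37575) / 24 ≈ 666.38.
Along y: (19886 + 24·y) / 64 = 596 (existing moment 2·760 + 8·383 + 5·920 + 7·562 + 9·378 + 9·374 = 19886) ⇒ y = (38144 − 19886) / 24 ≈ 760.75.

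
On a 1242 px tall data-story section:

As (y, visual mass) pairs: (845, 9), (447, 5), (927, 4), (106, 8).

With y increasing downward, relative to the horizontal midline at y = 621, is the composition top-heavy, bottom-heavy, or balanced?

top-heavy

Σw = 9 + 5 + 4 + 8 = 26.
y-moment: 9·845 + 5·447 + 4·927 + 8·106 = 14396; centroid 14396/26 ≈ 553.69.
553.7 lies above (smaller y than) the midline 621, so the layout is top-heavy.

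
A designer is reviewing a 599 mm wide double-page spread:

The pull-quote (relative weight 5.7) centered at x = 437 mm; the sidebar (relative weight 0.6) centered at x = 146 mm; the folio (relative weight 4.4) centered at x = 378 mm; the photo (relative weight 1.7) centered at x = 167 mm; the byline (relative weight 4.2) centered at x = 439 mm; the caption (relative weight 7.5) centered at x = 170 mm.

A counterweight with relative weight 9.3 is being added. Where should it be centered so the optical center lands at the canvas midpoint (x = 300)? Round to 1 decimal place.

With the counterweight, Σw becomes 5.7 + 0.6 + 4.4 + 1.7 + 4.2 + 7.5 + 9.3 = 33.4.
Along x: (7644.4 + 9.3·x) / 33.4 = 300 (existing moment 5.7·437 + 0.6·146 + 4.4·378 + 1.7·167 + 4.2·439 + 7.5·170 = 7644.4) ⇒ x = (10020.0 − 7644.4) / 9.3 ≈ 255.44.

x ≈ 255.4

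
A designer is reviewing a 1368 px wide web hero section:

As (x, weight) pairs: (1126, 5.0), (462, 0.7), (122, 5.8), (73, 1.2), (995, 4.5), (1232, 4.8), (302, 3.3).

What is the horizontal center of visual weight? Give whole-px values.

Total weight = 5.0 + 0.7 + 5.8 + 1.2 + 4.5 + 4.8 + 3.3 = 25.3.
x-moment: 5.0·1126 + 0.7·462 + 5.8·122 + 1.2·73 + 4.5·995 + 4.8·1232 + 3.3·302 = 18136.3; centroid 18136.3/25.3 ≈ 716.85.

x ≈ 717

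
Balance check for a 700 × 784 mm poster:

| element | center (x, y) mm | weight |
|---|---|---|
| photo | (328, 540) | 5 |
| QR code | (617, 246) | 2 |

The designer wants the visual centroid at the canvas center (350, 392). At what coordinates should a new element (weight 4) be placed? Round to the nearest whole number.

New total weight: (5 + 2) + 4 = 11.
x: target moment 11×350 = 3850; current 5·328 + 2·617 = 2874; the new element supplies 976, so x = 976/4 ≈ 244.00.
y: target moment 11×392 = 4312; current 5·540 + 2·246 = 3192; the new element supplies 1120, so y = 1120/4 ≈ 280.00.

(244, 280)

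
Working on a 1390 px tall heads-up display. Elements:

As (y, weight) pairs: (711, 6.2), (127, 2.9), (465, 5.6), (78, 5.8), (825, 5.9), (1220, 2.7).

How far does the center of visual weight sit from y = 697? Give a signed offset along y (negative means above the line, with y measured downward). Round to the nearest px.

≈ -147 px

Weights sum to 6.2 + 2.9 + 5.6 + 5.8 + 5.9 + 2.7 = 29.1.
y: (6.2·711 + 2.9·127 + 5.6·465 + 5.8·78 + 5.9·825 + 2.7·1220) / 29.1 = 15994.4 / 29.1 ≈ 549.64
Against y = 697, that's 549.64 − 697 = -147.36.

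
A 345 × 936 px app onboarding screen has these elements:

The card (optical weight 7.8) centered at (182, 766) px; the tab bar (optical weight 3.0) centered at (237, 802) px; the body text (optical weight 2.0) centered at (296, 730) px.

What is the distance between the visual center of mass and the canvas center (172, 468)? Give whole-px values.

Σw = 7.8 + 3.0 + 2.0 = 12.8.
x-moment: 7.8·182 + 3.0·237 + 2.0·296 = 2722.6; centroid 2722.6/12.8 ≈ 212.70.
y-moment: 7.8·766 + 3.0·802 + 2.0·730 = 9840.8; centroid 9840.8/12.8 ≈ 768.81.
Offset from (172, 468): Δx ≈ 40.70, Δy ≈ 300.81; distance = √(Δx² + Δy²) ≈ 303.55.

≈ 304 px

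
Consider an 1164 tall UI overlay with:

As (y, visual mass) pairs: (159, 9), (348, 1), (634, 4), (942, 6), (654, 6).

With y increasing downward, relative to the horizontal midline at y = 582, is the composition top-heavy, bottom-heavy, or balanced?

Weights sum to 9 + 1 + 4 + 6 + 6 = 26.
y-moment: 9·159 + 1·348 + 4·634 + 6·942 + 6·654 = 13891; centroid 13891/26 ≈ 534.27.
534.3 lies above (smaller y than) the midline 582, so the layout is top-heavy.

top-heavy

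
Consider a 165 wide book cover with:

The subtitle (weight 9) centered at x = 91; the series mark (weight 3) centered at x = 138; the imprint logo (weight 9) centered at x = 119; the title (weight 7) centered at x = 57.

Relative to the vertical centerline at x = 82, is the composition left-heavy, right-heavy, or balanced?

right-heavy

Σw = 9 + 3 + 9 + 7 = 28.
x-moment: 9·91 + 3·138 + 9·119 + 7·57 = 2703; centroid 2703/28 ≈ 96.54.
Since 96.5 is right of 82, the composition reads right-heavy.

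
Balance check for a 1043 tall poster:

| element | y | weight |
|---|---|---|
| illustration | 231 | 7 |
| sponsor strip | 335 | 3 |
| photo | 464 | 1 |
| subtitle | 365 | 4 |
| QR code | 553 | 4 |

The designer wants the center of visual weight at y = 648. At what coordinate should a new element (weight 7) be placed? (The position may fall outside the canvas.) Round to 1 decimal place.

After adding the new element, total weight = 7 + 3 + 1 + 4 + 4 + 7 = 26.
y: target moment 26×648 = 16848; current 7·231 + 3·335 + 1·464 + 4·365 + 4·553 = 6758; the new element supplies 10090, so y = 10090/7 ≈ 1441.43.

y ≈ 1441.4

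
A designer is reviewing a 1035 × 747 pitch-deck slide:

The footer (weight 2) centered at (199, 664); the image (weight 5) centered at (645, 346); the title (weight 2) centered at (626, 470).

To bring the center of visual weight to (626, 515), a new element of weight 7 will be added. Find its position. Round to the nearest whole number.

(734, 606)

With the new element, Σw becomes 2 + 5 + 2 + 7 = 16.
x: target moment 16×626 = 10016; current 2·199 + 5·645 + 2·626 = 4875; the new element supplies 5141, so x = 5141/7 ≈ 734.43.
y: target moment 16×515 = 8240; current 2·664 + 5·346 + 2·470 = 3998; the new element supplies 4242, so y = 4242/7 ≈ 606.00.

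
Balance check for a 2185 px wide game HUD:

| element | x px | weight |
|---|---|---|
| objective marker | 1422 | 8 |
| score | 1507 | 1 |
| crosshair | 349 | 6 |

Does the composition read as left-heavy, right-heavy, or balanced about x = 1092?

left-heavy

Weights sum to 8 + 1 + 6 = 15.
x-moment: 8·1422 + 1·1507 + 6·349 = 14977; centroid 14977/15 ≈ 998.47.
Since 998.5 is left of 1092, the composition reads left-heavy.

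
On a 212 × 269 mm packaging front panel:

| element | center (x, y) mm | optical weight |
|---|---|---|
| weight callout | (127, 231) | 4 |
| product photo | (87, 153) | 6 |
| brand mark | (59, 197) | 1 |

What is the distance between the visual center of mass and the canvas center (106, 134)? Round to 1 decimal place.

Σw = 4 + 6 + 1 = 11.
x: (4·127 + 6·87 + 1·59) / 11 = 1089 / 11 ≈ 99.00
y: (4·231 + 6·153 + 1·197) / 11 = 2039 / 11 ≈ 185.36
Offset from (106, 134): Δx ≈ -7.00, Δy ≈ 51.36; distance = √(Δx² + Δy²) ≈ 51.84.

≈ 51.8 mm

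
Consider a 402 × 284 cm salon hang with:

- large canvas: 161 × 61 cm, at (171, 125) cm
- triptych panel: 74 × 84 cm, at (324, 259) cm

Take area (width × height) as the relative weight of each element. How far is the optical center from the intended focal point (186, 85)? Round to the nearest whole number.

Taking area as weight: large canvas 161·61 = 9821, triptych panel 74·84 = 6216. Sum 16037.
Σw·x = 9821·171 + 6216·324 = 3693375, so x̄ = 3693375/16037 ≈ 230.30.
Σw·y = 9821·125 + 6216·259 = 2837569, so ȳ = 2837569/16037 ≈ 176.94.
Offset from (186, 85): Δx ≈ 44.30, Δy ≈ 91.94; distance = √(Δx² + Δy²) ≈ 102.06.

≈ 102 cm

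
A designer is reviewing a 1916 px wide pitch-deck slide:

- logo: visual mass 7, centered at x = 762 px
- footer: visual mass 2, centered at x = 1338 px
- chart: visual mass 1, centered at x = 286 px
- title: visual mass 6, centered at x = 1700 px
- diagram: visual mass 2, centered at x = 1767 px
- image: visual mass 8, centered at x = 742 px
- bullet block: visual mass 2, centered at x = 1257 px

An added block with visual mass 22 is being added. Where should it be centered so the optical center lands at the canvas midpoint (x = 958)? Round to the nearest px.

With the added block, Σw becomes 7 + 2 + 1 + 6 + 2 + 8 + 2 + 22 = 50.
x: target moment 50×958 = 47900; current 7·762 + 2·1338 + 1·286 + 6·1700 + 2·1767 + 8·742 + 2·1257 = 30480; the added block supplies 17420, so x = 17420/22 ≈ 791.82.

x ≈ 792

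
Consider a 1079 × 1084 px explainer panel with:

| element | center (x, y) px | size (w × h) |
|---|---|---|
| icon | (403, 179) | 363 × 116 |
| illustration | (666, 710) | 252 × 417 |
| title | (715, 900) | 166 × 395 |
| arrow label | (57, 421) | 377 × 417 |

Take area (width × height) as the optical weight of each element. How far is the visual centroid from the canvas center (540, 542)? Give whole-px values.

Taking area as weight: icon 363·116 = 42108, illustration 252·417 = 105084, title 166·395 = 65570, arrow label 377·417 = 157209. Sum 369971.
x: (42108·403 + 105084·666 + 65570·715 + 157209·57) / 369971 = 142798931 / 369971 ≈ 385.97
y: (42108·179 + 105084·710 + 65570·900 + 157209·421) / 369971 = 207344961 / 369971 ≈ 560.44
Relative to (540, 542): Δ = (-154.03, 18.44); |Δ| = √(-154.03² + 18.44²) ≈ 155.13.

≈ 155 px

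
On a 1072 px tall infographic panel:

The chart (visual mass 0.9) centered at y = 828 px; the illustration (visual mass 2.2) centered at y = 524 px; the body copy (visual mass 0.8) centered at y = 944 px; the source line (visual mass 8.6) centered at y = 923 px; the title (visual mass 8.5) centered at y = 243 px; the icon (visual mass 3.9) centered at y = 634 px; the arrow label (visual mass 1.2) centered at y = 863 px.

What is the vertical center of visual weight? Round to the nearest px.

Weights sum to 0.9 + 2.2 + 0.8 + 8.6 + 8.5 + 3.9 + 1.2 = 26.1.
Σw·y = 0.9·828 + 2.2·524 + 0.8·944 + 8.6·923 + 8.5·243 + 3.9·634 + 1.2·863 = 16164.7, so ȳ = 16164.7/26.1 ≈ 619.34.

y ≈ 619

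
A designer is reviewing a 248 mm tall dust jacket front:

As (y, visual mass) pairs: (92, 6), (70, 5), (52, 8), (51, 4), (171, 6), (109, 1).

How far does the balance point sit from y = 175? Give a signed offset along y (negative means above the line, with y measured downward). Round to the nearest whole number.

Σw = 6 + 5 + 8 + 4 + 6 + 1 = 30.
y-moment: 6·92 + 5·70 + 8·52 + 4·51 + 6·171 + 1·109 = 2657; centroid 2657/30 ≈ 88.57.
Offset from y = 175: 88.57 − 175 ≈ -86.43.

≈ -86 mm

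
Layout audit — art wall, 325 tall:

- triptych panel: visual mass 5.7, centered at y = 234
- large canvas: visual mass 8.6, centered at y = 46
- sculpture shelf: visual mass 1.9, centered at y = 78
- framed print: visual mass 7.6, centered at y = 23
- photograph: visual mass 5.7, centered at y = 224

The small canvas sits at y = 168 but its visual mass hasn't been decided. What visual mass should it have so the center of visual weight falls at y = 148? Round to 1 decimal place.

Known weights sum to 5.7 + 8.6 + 1.9 + 7.6 + 5.7 = 29.5; their moment is 5.7·234 + 8.6·46 + 1.9·78 + 7.6·23 + 5.7·224 = 3329.2.
Set Σw·y/Σw = 148: (3329.2 + 168w) = 148·(29.5 + w).
So w = (148·29.5 − 3329.2)/(168 − 148) = 1036.8/20 ≈ 51.84.

w ≈ 51.8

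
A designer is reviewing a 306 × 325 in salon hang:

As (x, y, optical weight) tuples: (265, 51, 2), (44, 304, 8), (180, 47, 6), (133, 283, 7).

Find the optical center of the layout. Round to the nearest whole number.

(126, 209)

Weights sum to 2 + 8 + 6 + 7 = 23.
Σw·x = 2·265 + 8·44 + 6·180 + 7·133 = 2893, so x̄ = 2893/23 ≈ 125.78.
Σw·y = 2·51 + 8·304 + 6·47 + 7·283 = 4797, so ȳ = 4797/23 ≈ 208.57.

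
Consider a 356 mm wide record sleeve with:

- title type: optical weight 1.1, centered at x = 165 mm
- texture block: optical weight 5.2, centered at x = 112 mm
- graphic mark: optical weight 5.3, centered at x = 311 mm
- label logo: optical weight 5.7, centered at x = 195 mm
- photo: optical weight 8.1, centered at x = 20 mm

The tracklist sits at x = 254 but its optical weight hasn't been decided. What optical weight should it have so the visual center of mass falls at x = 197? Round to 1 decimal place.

Known weights sum to 1.1 + 5.2 + 5.3 + 5.7 + 8.1 = 25.4; their moment is 1.1·165 + 5.2·112 + 5.3·311 + 5.7·195 + 8.1·20 = 3685.7.
Set Σw·x/Σw = 197: (3685.7 + 254w) = 197·(25.4 + w).
So w = (197·25.4 − 3685.7)/(254 − 197) = 1318.1/57 ≈ 23.12.

w ≈ 23.1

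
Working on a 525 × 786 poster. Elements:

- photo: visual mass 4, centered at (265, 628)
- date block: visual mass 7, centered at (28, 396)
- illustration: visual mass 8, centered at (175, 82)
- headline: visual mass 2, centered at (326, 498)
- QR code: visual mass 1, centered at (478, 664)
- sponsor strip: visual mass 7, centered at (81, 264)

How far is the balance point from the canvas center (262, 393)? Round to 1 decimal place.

Σw = 4 + 7 + 8 + 2 + 1 + 7 = 29.
Σw·x = 4·265 + 7·28 + 8·175 + 2·326 + 1·478 + 7·81 = 4353, so x̄ = 4353/29 ≈ 150.10.
Σw·y = 4·628 + 7·396 + 8·82 + 2·498 + 1·664 + 7·264 = 9448, so ȳ = 9448/29 ≈ 325.79.
Relative to (262, 393): Δ = (-111.90, -67.21); |Δ| = √(-111.90² + -67.21²) ≈ 130.53.

≈ 130.5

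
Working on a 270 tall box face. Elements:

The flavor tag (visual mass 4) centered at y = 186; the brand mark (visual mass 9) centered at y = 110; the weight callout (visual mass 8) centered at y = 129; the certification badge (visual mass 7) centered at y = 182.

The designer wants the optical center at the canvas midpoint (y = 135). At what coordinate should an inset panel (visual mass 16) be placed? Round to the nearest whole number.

After adding the inset panel, total weight = 4 + 9 + 8 + 7 + 16 = 44.
Along y: (4040 + 16·y) / 44 = 135 (existing moment 4·186 + 9·110 + 8·129 + 7·182 = 4040) ⇒ y = (5940 − 4040) / 16 ≈ 118.75.

y ≈ 119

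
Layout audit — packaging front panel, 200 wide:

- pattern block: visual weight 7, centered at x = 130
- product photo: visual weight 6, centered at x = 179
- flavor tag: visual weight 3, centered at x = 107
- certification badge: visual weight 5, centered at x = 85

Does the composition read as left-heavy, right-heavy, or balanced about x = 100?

Weights sum to 7 + 6 + 3 + 5 = 21.
x: (7·130 + 6·179 + 3·107 + 5·85) / 21 = 2730 / 21 ≈ 130.00
130.0 vs midline 100 → right-heavy.

right-heavy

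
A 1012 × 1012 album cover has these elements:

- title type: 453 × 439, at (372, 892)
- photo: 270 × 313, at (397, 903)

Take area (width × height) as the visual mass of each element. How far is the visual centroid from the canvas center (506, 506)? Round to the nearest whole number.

Areas → weights: title type 453·439 = 198867, photo 270·313 = 84510; Σw = 283377.
x: (198867·372 + 84510·397) / 283377 = 107528994 / 283377 ≈ 379.46
y: (198867·892 + 84510·903) / 283377 = 253701894 / 283377 ≈ 895.28
From (506, 506): dx = -126.54, dy = 389.28, so the distance is √(dx²+dy²) ≈ 409.33.

≈ 409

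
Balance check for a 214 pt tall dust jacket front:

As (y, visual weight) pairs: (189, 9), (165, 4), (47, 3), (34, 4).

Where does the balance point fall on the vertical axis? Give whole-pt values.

y ≈ 132

Σw = 9 + 4 + 3 + 4 = 20.
y-moment: 9·189 + 4·165 + 3·47 + 4·34 = 2638; centroid 2638/20 ≈ 131.90.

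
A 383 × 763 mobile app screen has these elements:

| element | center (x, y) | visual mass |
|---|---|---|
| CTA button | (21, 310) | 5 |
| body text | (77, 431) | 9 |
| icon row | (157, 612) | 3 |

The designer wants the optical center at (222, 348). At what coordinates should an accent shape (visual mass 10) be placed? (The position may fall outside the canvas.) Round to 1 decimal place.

(472.5, 213.1)

New total weight: (5 + 9 + 3) + 10 = 27.
x: target moment 27×222 = 5994; current 5·21 + 9·77 + 3·157 = 1269; the accent shape supplies 4725, so x = 4725/10 ≈ 472.50.
y: target moment 27×348 = 9396; current 5·310 + 9·431 + 3·612 = 7265; the accent shape supplies 2131, so y = 2131/10 ≈ 213.10.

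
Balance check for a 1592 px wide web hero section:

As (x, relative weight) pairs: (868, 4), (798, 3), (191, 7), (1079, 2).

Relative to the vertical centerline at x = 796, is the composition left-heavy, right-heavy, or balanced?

Total weight = 4 + 3 + 7 + 2 = 16.
x: (4·868 + 3·798 + 7·191 + 2·1079) / 16 = 9361 / 16 ≈ 585.06
Since 585.1 is left of 796, the composition reads left-heavy.

left-heavy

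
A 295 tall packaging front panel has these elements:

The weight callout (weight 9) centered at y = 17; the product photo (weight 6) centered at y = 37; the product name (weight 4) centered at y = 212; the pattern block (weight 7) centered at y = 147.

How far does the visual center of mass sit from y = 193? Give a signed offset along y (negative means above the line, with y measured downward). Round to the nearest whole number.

Weights sum to 9 + 6 + 4 + 7 = 26.
y-moment: 9·17 + 6·37 + 4·212 + 7·147 = 2252; centroid 2252/26 ≈ 86.62.
Difference: 86.62 − 193 ≈ -106.38.

≈ -106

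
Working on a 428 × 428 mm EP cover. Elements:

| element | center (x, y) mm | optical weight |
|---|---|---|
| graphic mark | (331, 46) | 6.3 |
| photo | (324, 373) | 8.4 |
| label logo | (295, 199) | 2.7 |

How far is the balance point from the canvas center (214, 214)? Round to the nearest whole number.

Weights sum to 6.3 + 8.4 + 2.7 = 17.4.
Σw·x = 6.3·331 + 8.4·324 + 2.7·295 = 5603.4, so x̄ = 5603.4/17.4 ≈ 322.03.
Σw·y = 6.3·46 + 8.4·373 + 2.7·199 = 3960.3, so ȳ = 3960.3/17.4 ≈ 227.60.
Offset from (214, 214): Δx ≈ 108.03, Δy ≈ 13.60; distance = √(Δx² + Δy²) ≈ 108.89.

≈ 109 mm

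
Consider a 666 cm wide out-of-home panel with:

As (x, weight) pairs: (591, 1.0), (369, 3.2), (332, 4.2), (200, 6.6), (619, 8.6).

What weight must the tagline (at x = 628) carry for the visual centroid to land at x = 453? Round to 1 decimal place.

w ≈ 5.0

Fixed elements: Σw = 1.0 + 3.2 + 4.2 + 6.6 + 8.6 = 23.6, Σw·x = 1.0·591 + 3.2·369 + 4.2·332 + 6.6·200 + 8.6·619 = 9809.6.
Set Σw·x/Σw = 453: (9809.6 + 628w) = 453·(23.6 + w).
So w = (453·23.6 − 9809.6)/(628 − 453) = 881.2/175 ≈ 5.04.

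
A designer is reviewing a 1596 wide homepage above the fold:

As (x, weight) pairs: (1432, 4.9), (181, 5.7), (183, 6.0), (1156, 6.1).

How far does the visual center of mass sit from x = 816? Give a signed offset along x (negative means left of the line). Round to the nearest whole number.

Total weight = 4.9 + 5.7 + 6.0 + 6.1 = 22.7.
x: (4.9·1432 + 5.7·181 + 6.0·183 + 6.1·1156) / 22.7 = 16198.1 / 22.7 ≈ 713.57
Offset from x = 816: 713.57 − 816 ≈ -102.43.

≈ -102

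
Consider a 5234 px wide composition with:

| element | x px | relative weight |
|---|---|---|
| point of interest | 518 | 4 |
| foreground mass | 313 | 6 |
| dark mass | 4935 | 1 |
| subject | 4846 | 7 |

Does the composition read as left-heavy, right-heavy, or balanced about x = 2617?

Σw = 4 + 6 + 1 + 7 = 18.
Σw·x = 4·518 + 6·313 + 1·4935 + 7·4846 = 42807, so x̄ = 42807/18 ≈ 2378.17.
2378.2 lies left of the midline 2617, so the layout is left-heavy.

left-heavy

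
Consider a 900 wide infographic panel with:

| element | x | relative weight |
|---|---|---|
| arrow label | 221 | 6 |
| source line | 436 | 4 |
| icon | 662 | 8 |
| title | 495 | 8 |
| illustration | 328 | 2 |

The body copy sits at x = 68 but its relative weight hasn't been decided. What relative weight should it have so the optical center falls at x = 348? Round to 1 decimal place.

w ≈ 11.6

Known weights sum to 6 + 4 + 8 + 8 + 2 = 28; their moment is 6·221 + 4·436 + 8·662 + 8·495 + 2·328 = 12982.
For the centroid to hit 348: (12982 + w·68) / (28 + w) = 348.
So w = (348·28 − 12982)/(68 − 348) = -3238/-280 ≈ 11.56.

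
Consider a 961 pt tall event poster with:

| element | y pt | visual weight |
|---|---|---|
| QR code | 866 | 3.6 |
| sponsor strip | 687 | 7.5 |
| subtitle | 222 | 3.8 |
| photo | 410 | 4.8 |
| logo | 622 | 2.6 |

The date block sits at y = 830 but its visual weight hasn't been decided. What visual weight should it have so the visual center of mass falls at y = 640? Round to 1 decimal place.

w ≈ 8.3

Existing Σw = 22.3 (3.6 + 7.5 + 3.8 + 4.8 + 2.6); existing moment 3.6·866 + 7.5·687 + 3.8·222 + 4.8·410 + 2.6·622 = 12698.9.
Balance at y = 640 requires (12698.9 + w·830) / (22.3 + w) = 640.
So w = (640·22.3 − 12698.9)/(830 − 640) = 1573.1/190 ≈ 8.28.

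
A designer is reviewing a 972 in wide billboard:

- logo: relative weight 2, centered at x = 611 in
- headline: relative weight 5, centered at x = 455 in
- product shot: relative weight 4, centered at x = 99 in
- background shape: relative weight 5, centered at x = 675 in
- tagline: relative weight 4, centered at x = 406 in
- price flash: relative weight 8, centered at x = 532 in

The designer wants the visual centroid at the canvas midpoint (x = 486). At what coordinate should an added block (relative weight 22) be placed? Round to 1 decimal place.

With the added block, Σw becomes 2 + 5 + 4 + 5 + 4 + 8 + 22 = 50.
x: target moment 50×486 = 24300; current 2·611 + 5·455 + 4·99 + 5·675 + 4·406 + 8·532 = 13148; the added block supplies 11152, so x = 11152/22 ≈ 506.91.

x ≈ 506.9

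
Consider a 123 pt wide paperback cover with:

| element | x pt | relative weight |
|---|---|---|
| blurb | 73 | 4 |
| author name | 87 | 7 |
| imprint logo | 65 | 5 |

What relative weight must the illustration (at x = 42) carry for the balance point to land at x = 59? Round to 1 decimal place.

Existing Σw = 16 (4 + 7 + 5); existing moment 4·73 + 7·87 + 5·65 = 1226.
For the centroid to hit 59: (1226 + w·42) / (16 + w) = 59.
Rearranging, w·(42 − 59) = 59·16 − 1226 = -282, so w ≈ -282/-17 = 16.59.

w ≈ 16.6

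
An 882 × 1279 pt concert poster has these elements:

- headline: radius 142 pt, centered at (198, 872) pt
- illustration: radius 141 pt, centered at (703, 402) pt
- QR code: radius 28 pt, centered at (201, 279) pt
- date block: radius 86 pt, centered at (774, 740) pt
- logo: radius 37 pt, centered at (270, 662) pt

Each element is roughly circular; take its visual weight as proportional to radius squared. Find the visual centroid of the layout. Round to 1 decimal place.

Weights ∝ r²: headline 142² = 20164, illustration 141² = 19881, QR code 28² = 784, date block 86² = 7396, logo 37² = 1369; Σw = 49594.
x-moment: 20164·198 + 19881·703 + 784·201 + 7396·774 + 1369·270 = 24220533; centroid 24220533/49594 ≈ 488.38.
y-moment: 20164·872 + 19881·402 + 784·279 + 7396·740 + 1369·662 = 32173224; centroid 32173224/49594 ≈ 648.73.

(488.4, 648.7)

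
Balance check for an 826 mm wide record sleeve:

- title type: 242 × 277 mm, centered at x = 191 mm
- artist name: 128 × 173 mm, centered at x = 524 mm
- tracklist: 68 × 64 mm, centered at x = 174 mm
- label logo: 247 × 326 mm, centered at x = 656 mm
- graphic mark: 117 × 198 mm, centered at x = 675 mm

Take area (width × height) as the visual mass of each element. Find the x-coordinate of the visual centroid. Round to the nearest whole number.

x ≈ 475

Taking area as weight: title type 242·277 = 67034, artist name 128·173 = 22144, tracklist 68·64 = 4352, label logo 247·326 = 80522, graphic mark 117·198 = 23166. Sum 197218.
Σw·x = 67034·191 + 22144·524 + 4352·174 + 80522·656 + 23166·675 = 93623680, so x̄ = 93623680/197218 ≈ 474.72.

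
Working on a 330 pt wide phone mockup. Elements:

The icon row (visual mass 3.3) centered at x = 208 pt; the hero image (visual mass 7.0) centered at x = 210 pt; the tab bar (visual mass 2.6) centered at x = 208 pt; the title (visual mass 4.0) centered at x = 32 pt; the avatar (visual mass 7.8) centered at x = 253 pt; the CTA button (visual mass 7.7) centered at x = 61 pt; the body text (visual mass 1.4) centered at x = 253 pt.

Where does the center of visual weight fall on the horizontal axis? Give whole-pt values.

Σw = 3.3 + 7.0 + 2.6 + 4.0 + 7.8 + 7.7 + 1.4 = 33.8.
Σw·x = 3.3·208 + 7.0·210 + 2.6·208 + 4.0·32 + 7.8·253 + 7.7·61 + 1.4·253 = 5622.5, so x̄ = 5622.5/33.8 ≈ 166.35.

x ≈ 166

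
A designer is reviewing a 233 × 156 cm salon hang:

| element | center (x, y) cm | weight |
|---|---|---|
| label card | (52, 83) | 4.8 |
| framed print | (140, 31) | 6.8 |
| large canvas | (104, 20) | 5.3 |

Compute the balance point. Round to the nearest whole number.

Σw = 4.8 + 6.8 + 5.3 = 16.9.
x-moment: 4.8·52 + 6.8·140 + 5.3·104 = 1752.8; centroid 1752.8/16.9 ≈ 103.72.
y-moment: 4.8·83 + 6.8·31 + 5.3·20 = 715.2; centroid 715.2/16.9 ≈ 42.32.

(104, 42)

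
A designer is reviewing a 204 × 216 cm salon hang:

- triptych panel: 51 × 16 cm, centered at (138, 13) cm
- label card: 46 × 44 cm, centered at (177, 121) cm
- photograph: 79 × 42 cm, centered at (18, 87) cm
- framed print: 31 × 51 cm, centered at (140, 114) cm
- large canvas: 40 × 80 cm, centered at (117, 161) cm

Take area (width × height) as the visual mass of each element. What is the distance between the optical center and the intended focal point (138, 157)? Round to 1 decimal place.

Areas: triptych panel 51·16 = 816, label card 46·44 = 2024, photograph 79·42 = 3318, framed print 31·51 = 1581, large canvas 40·80 = 3200. Total weight = 10939.
Σw·x = 816·138 + 2024·177 + 3318·18 + 1581·140 + 3200·117 = 1126320, so x̄ = 1126320/10939 ≈ 102.96.
Σw·y = 816·13 + 2024·121 + 3318·87 + 1581·114 + 3200·161 = 1239612, so ȳ = 1239612/10939 ≈ 113.32.
Relative to (138, 157): Δ = (-35.04, -43.68); |Δ| = √(-35.04² + -43.68²) ≈ 56.00.

≈ 56.0 cm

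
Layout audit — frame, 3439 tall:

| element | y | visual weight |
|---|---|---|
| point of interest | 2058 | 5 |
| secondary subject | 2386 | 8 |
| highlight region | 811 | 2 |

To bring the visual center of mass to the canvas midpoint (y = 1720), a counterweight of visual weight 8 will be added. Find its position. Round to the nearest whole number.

y ≈ 1070

After adding the counterweight, total weight = 5 + 8 + 2 + 8 = 23.
y: need Σw·y = 23·1720 = 39560. Existing = 5·2058 + 8·2386 + 2·811 = 31000. Remainder 8560 / 8 ≈ 1070.00.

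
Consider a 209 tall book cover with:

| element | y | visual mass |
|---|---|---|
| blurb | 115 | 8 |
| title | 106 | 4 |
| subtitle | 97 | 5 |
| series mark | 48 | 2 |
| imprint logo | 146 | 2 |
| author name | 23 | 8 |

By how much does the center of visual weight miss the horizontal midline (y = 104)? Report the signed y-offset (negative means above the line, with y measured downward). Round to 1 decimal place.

≈ -21.2

Total weight = 8 + 4 + 5 + 2 + 2 + 8 = 29.
Σw·y = 8·115 + 4·106 + 5·97 + 2·48 + 2·146 + 8·23 = 2401, so ȳ = 2401/29 ≈ 82.79.
Offset from y = 104: 82.79 − 104 ≈ -21.21.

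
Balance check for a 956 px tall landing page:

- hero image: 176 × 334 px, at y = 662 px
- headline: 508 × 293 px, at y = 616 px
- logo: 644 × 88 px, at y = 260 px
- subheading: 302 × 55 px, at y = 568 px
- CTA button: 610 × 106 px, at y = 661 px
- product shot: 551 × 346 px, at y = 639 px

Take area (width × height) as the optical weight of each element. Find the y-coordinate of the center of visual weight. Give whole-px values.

y ≈ 596

Areas: hero image 176·334 = 58784, headline 508·293 = 148844, logo 644·88 = 56672, subheading 302·55 = 16610, CTA button 610·106 = 64660, product shot 551·346 = 190646. Total weight = 536216.
y: moment 319335166 / weight 536216 ≈ 595.53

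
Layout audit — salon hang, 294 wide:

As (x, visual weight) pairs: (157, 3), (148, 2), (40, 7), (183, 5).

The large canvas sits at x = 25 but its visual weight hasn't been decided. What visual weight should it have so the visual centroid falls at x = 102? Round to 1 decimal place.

w ≈ 3.0

Fixed elements: Σw = 3 + 2 + 7 + 5 = 17, Σw·x = 3·157 + 2·148 + 7·40 + 5·183 = 1962.
Balance at x = 102 requires (1962 + w·25) / (17 + w) = 102.
So w = (102·17 − 1962)/(25 − 102) = -228/-77 ≈ 2.96.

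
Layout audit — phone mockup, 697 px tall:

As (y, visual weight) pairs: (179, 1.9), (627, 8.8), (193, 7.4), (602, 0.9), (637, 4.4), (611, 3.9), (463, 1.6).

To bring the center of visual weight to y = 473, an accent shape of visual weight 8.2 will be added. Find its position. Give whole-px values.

y ≈ 463

New total weight: (1.9 + 8.8 + 7.4 + 0.9 + 4.4 + 3.9 + 1.6) + 8.2 = 37.1.
y: target moment 37.1×473 = 17548.3; current 1.9·179 + 8.8·627 + 7.4·193 + 0.9·602 + 4.4·637 + 3.9·611 + 1.6·463 = 13754.2; the accent shape supplies 3794.1, so y = 3794.1/8.2 ≈ 462.70.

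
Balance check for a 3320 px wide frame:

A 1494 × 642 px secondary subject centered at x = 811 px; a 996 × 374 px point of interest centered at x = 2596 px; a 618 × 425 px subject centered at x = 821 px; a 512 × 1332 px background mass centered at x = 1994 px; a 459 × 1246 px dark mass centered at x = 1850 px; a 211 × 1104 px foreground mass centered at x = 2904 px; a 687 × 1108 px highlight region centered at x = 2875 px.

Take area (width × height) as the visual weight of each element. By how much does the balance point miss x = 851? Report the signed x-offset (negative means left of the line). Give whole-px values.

≈ 1034 px

Taking area as weight: secondary subject 1494·642 = 959148, point of interest 996·374 = 372504, subject 618·425 = 262650, background mass 512·1332 = 681984, dark mass 459·1246 = 571914, foreground mass 211·1104 = 232944, highlight region 687·1108 = 761196. Sum 3842340.
x: moment 7243349934 / weight 3842340 ≈ 1885.14
Offset from x = 851: 1885.14 − 851 ≈ 1034.14.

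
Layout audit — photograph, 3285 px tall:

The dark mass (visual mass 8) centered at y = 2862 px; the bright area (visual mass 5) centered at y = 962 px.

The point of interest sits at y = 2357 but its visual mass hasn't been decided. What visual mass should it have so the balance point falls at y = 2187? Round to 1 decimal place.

Known weights sum to 8 + 5 = 13; their moment is 8·2862 + 5·962 = 27706.
Balance at y = 2187 requires (27706 + w·2357) / (13 + w) = 2187.
So w = (2187·13 − 27706)/(2357 − 2187) = 725/170 ≈ 4.26.

w ≈ 4.3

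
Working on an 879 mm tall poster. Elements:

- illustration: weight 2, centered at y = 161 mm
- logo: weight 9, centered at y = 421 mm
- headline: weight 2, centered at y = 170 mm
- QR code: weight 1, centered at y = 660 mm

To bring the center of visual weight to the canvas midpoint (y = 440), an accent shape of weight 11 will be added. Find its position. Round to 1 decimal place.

y ≈ 535.4

New total weight: (2 + 9 + 2 + 1) + 11 = 25.
Along y: (5111 + 11·y) / 25 = 440 (existing moment 2·161 + 9·421 + 2·170 + 1·660 = 5111) ⇒ y = (11000 − 5111) / 11 ≈ 535.36.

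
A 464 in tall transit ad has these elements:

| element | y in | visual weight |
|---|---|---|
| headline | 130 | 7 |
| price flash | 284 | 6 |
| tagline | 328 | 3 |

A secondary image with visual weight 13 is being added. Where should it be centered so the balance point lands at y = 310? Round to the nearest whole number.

After adding the secondary image, total weight = 7 + 6 + 3 + 13 = 29.
y: need Σw·y = 29·310 = 8990. Existing = 7·130 + 6·284 + 3·328 = 3598. Remainder 5392 / 13 ≈ 414.77.

y ≈ 415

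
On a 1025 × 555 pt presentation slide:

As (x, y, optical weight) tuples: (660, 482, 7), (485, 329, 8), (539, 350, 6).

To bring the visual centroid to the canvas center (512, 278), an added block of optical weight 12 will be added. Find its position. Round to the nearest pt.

(430, 89)

After adding the added block, total weight = 7 + 8 + 6 + 12 = 33.
x: need Σw·x = 33·512 = 16896. Existing = 7·660 + 8·485 + 6·539 = 11734. Remainder 5162 / 12 ≈ 430.17.
y: need Σw·y = 33·278 = 9174. Existing = 7·482 + 8·329 + 6·350 = 8106. Remainder 1068 / 12 ≈ 89.00.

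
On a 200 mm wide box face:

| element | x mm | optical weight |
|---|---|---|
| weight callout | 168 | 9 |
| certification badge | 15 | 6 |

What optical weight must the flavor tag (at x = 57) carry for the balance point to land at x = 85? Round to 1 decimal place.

w ≈ 11.7

Fixed elements: Σw = 9 + 6 = 15, Σw·x = 9·168 + 6·15 = 1602.
Set Σw·x/Σw = 85: (1602 + 57w) = 85·(15 + w).
So w = (85·15 − 1602)/(57 − 85) = -327/-28 ≈ 11.68.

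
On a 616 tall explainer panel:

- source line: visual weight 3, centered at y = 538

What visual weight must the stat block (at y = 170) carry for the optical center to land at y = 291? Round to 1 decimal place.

The single fixed element contributes weight 3, moment 3·538 = 1614.
Set Σw·y/Σw = 291: (1614 + 170w) = 291·(3 + w).
Rearranging, w·(170 − 291) = 291·3 − 1614 = -741, so w ≈ -741/-121 = 6.12.

w ≈ 6.1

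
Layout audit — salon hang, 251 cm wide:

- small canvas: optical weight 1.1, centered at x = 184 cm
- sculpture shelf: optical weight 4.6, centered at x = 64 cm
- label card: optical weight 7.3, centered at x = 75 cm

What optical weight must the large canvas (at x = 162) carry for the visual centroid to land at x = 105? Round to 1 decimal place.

Fixed elements: Σw = 1.1 + 4.6 + 7.3 = 13.0, Σw·x = 1.1·184 + 4.6·64 + 7.3·75 = 1044.3.
For the centroid to hit 105: (1044.3 + w·162) / (13.0 + w) = 105.
So w = (105·13.0 − 1044.3)/(162 − 105) = 320.7/57 ≈ 5.63.

w ≈ 5.6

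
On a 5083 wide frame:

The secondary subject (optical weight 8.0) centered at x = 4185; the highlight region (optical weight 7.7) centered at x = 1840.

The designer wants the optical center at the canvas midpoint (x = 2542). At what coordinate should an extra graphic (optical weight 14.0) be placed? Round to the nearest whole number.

With the extra graphic, Σw becomes 8.0 + 7.7 + 14.0 = 29.7.
x: target moment 29.7×2542 = 75497.4; current 8.0·4185 + 7.7·1840 = 47648.0; the extra graphic supplies 27849.4, so x = 27849.4/14.0 ≈ 1989.24.

x ≈ 1989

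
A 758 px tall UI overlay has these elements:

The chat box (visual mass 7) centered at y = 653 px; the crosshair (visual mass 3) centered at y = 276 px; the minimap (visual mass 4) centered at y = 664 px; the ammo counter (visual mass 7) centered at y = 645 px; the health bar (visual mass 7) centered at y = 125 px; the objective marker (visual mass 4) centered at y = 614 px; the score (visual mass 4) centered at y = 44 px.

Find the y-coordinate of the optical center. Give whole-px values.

y ≈ 447

Σw = 7 + 3 + 4 + 7 + 7 + 4 + 4 = 36.
Σw·y = 16077; ȳ = 16077/36 ≈ 446.58.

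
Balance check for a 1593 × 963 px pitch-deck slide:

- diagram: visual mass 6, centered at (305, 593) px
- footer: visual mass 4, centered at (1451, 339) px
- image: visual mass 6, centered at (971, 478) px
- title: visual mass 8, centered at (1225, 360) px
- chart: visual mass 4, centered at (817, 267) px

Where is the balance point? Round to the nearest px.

(947, 419)

Σw = 6 + 4 + 6 + 8 + 4 = 28.
x-moment: 6·305 + 4·1451 + 6·971 + 8·1225 + 4·817 = 26528; centroid 26528/28 ≈ 947.43.
y-moment: 6·593 + 4·339 + 6·478 + 8·360 + 4·267 = 11730; centroid 11730/28 ≈ 418.93.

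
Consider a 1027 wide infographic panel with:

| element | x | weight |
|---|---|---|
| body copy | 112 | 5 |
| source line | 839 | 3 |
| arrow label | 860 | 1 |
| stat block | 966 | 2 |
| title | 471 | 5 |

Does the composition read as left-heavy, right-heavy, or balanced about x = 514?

Weights sum to 5 + 3 + 1 + 2 + 5 = 16.
x-moment: 5·112 + 3·839 + 1·860 + 2·966 + 5·471 = 8224; centroid 8224/16 ≈ 514.00.
514.00 = 514 exactly: balanced.

balanced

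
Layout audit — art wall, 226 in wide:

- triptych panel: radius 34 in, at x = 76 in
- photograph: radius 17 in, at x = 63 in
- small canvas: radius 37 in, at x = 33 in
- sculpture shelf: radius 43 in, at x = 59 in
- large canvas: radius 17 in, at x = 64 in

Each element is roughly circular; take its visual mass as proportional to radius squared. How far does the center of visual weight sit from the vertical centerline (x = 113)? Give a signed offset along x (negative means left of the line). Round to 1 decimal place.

≈ -56.7 in

r² weights: triptych panel 34² = 1156, photograph 17² = 289, small canvas 37² = 1369, sculpture shelf 43² = 1849, large canvas 17² = 289. Total = 4952.
x: (1156·76 + 289·63 + 1369·33 + 1849·59 + 289·64) / 4952 = 278827 / 4952 ≈ 56.31
Offset from x = 113: 56.31 − 113 ≈ -56.69.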